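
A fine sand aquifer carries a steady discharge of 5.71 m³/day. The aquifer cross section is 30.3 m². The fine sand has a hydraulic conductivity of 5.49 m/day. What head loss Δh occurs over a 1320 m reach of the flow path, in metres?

45.3

From Q = K·A·i, i = Q / (K·A) = 5.71 / (5.490 × 30.30) = 0.03433.
Head loss Δh = i · L = 0.03433 × 1320 = 45.31 m.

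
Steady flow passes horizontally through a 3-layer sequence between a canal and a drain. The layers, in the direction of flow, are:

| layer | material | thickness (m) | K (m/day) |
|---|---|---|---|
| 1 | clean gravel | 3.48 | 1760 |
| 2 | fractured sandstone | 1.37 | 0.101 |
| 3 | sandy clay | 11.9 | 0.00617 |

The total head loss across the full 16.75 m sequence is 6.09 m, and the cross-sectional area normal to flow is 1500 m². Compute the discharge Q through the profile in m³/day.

4.70

Flow is perpendicular to layering, so the layers act in series and the equivalent K is the thickness-weighted harmonic mean.
Total thickness L = 3.48 + 1.37 + 11.9 = 16.75 m.
Σ(b_i/K_i) = 3.48/1760 + 1.37/0.101 + 11.9/0.00617 = 1942 d.
K_eq = L / Σ(b_i/K_i) = 16.75 / 1942 = 0.008624 m/day.
Q = K_eq · A · (Δh/L) = 0.008624 × 1500 × (6.09/16.75) = 4.703 m³/day.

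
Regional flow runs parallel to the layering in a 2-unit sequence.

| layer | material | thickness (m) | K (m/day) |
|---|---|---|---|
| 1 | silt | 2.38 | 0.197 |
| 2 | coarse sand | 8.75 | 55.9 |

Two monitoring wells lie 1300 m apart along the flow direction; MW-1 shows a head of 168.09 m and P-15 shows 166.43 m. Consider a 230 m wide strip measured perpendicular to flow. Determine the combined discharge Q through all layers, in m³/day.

Flow is parallel to layering, so each bed carries its own Darcy discharge and the transmissivities add.
Σ(K_i·b_i) = 0.197×2.38 + 55.9×8.75 = 489.6 m²/day.
Hydraulic gradient i = (168.09 − 166.43) / 1300 = 1.66 / 1300 = 0.001277.
Q = Σ(K_i·b_i) · W · i = 489.6 × 230 × 0.001277 = 143.8 m³/day.

144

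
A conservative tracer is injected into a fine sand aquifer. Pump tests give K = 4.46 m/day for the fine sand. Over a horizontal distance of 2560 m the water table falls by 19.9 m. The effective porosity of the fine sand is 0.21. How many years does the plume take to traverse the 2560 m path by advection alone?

Hydraulic gradient i = Δh / L = 19.9 / 2560 = 0.007773.
Darcy flux q = K · i = 4.460 × 0.007773 = 0.03467 m/day.
Seepage velocity v = q / n_e = 0.03467 / 0.21 = 0.1651 m/day.
Travel time t = L / v = 2560 / 0.1651 = 15506 days = 42.45 years.

42.5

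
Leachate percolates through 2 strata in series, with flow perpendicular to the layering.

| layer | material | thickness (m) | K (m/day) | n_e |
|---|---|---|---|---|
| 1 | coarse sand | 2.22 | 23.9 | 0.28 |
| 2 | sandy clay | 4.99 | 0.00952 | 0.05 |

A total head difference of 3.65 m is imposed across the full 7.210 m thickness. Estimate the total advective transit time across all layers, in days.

With flow normal to the layers, continuity requires the same specific discharge q through every layer.
Σ(b_i/K_i) = 2.22/23.9 + 4.99/0.00952 = 524.3 d.
q = Δh / Σ(b_i/K_i) = 3.65 / 524.3 = 0.006962 m/day.
In each layer the seepage velocity is v_i = q/n_i, so the layer transit time is t_i = b_i·n_i / q:
  layer 1 (coarse sand): t_1 = 2.22 × 0.28 / 0.006962 = 89.28 d
  layer 2 (sandy clay): t_2 = 4.99 × 0.05 / 0.006962 = 35.84 d
Total t = Σ t_i = 125.1 days.

125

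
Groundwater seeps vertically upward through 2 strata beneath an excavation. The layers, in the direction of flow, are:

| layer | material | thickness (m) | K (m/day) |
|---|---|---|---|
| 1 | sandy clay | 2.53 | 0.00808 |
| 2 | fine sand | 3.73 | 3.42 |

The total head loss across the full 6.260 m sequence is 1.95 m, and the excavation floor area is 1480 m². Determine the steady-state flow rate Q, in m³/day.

9.18

Flow is perpendicular to layering, so the layers act in series and the equivalent K is the thickness-weighted harmonic mean.
Total thickness L = 2.53 + 3.73 = 6.260 m.
Σ(b_i/K_i) = 2.53/0.00808 + 3.73/3.42 = 314.2 d.
K_eq = L / Σ(b_i/K_i) = 6.260 / 314.2 = 0.01992 m/day.
Q = K_eq · A · (Δh/L) = 0.01992 × 1480 × (1.95/6.260) = 9.185 m³/day.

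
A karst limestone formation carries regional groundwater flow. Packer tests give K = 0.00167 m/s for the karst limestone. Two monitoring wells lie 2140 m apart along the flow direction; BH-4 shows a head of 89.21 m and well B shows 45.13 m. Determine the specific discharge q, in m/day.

2.97

Convert K: 0.00167 m/s × 86400 = 144.3 m/day.
Hydraulic gradient i = (89.21 − 45.13) / 2140 = 44.08 / 2140 = 0.02060.
Specific discharge q = K · i = 144.3 × 0.02060 = 2.972 m/day.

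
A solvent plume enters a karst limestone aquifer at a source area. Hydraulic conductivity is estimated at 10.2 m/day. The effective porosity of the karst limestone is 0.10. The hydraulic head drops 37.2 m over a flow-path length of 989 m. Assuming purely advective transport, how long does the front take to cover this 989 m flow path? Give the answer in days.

258

Hydraulic gradient i = Δh / L = 37.2 / 989 = 0.03761.
Darcy flux q = K · i = 10.20 × 0.03761 = 0.3837 m/day.
Seepage velocity v = q / n_e = 0.3837 / 0.10 = 3.837 m/day.
Travel time t = L / v = 989 / 3.837 = 257.8 days.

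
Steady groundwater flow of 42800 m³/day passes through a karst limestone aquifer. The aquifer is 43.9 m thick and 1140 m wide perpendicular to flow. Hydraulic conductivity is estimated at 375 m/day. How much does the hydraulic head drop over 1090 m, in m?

Cross-sectional area A = 1140 × 43.9 = 50046 m².
From Q = K·A·i, i = Q / (K·A) = 42800 / (375.0 × 50046) = 0.002281.
Head loss Δh = i · L = 0.002281 × 1090 = 2.486 m.

2.49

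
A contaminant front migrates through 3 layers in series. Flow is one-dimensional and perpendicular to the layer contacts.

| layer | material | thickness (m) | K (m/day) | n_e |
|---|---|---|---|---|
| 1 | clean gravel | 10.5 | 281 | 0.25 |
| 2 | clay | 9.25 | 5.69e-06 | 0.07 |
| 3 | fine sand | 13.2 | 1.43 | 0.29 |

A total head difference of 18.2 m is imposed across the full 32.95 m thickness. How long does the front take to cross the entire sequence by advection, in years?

1740

With flow normal to the layers, continuity requires the same specific discharge q through every layer.
Σ(b_i/K_i) = 10.5/281 + 9.25/5.69e-06 + 13.2/1.43 = 1.626e+06 d.
q = Δh / Σ(b_i/K_i) = 18.2 / 1.626e+06 = 1.120e-05 m/day.
In each layer the seepage velocity is v_i = q/n_i, so the layer transit time is t_i = b_i·n_i / q:
  layer 1 (clean gravel): t_1 = 10.5 × 0.25 / 1.120e-05 = 2.345e+05 d
  layer 2 (clay): t_2 = 9.25 × 0.07 / 1.120e-05 = 57836 d
  layer 3 (fine sand): t_3 = 13.2 × 0.29 / 1.120e-05 = 3.419e+05 d
Total t = Σ t_i = 6.342e+05 days = 1736 years.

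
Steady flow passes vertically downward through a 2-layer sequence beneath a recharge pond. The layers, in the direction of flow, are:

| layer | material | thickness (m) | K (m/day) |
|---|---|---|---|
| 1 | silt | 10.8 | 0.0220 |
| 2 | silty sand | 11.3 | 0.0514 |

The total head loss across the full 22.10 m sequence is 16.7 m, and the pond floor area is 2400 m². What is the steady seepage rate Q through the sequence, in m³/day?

56.4

Flow is perpendicular to layering, so the layers act in series and the equivalent K is the thickness-weighted harmonic mean.
Total thickness L = 10.8 + 11.3 = 22.10 m.
Σ(b_i/K_i) = 10.8/0.0220 + 11.3/0.0514 = 710.8 d.
K_eq = L / Σ(b_i/K_i) = 22.10 / 710.8 = 0.03109 m/day.
Q = K_eq · A · (Δh/L) = 0.03109 × 2400 × (16.7/22.10) = 56.39 m³/day.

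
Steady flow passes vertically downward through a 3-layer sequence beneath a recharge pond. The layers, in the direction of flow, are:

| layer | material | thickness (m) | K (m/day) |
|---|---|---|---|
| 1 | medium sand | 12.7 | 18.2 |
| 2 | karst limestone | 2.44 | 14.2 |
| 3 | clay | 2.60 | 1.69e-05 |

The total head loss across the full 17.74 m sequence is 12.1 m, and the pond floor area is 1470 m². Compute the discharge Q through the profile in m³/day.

0.116

Flow is perpendicular to layering, so the layers act in series and the equivalent K is the thickness-weighted harmonic mean.
Total thickness L = 12.7 + 2.44 + 2.60 = 17.74 m.
Σ(b_i/K_i) = 12.7/18.2 + 2.44/14.2 + 2.60/1.69e-05 = 1.538e+05 d.
K_eq = L / Σ(b_i/K_i) = 17.74 / 1.538e+05 = 0.0001153 m/day.
Q = K_eq · A · (Δh/L) = 0.0001153 × 1470 × (12.1/17.74) = 0.1156 m³/day.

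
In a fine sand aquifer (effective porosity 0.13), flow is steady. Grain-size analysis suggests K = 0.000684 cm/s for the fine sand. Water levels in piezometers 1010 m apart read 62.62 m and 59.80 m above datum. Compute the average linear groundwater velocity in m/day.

0.0127

Convert K: 0.000684 cm/s × 864 = 0.5910 m/day.
Hydraulic gradient i = (62.62 − 59.80) / 1010 = 2.82 / 1010 = 0.002792.
Darcy flux q = K · i = 0.5910 × 0.002792 = 0.001650 m/day.
Seepage velocity v = q / n_e = 0.001650 / 0.13 = 0.01269 m/day.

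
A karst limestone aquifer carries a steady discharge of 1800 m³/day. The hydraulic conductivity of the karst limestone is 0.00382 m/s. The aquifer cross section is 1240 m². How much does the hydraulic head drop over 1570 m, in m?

6.91

Convert K: 0.00382 m/s × 86400 = 330.0 m/day.
From Q = K·A·i, i = Q / (K·A) = 1800 / (330.0 × 1240) = 0.004398.
Head loss Δh = i · L = 0.004398 × 1570 = 6.905 m.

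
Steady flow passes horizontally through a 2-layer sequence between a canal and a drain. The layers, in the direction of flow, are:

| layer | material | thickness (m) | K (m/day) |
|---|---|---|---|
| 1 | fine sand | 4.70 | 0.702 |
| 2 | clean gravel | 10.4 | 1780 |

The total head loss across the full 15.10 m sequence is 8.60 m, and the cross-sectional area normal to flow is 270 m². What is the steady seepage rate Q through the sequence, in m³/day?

Flow is perpendicular to layering, so the layers act in series and the equivalent K is the thickness-weighted harmonic mean.
Total thickness L = 4.70 + 10.4 = 15.10 m.
Σ(b_i/K_i) = 4.70/0.702 + 10.4/1780 = 6.701 d.
K_eq = L / Σ(b_i/K_i) = 15.10 / 6.701 = 2.253 m/day.
Q = K_eq · A · (Δh/L) = 2.253 × 270 × (8.60/15.10) = 346.5 m³/day.

347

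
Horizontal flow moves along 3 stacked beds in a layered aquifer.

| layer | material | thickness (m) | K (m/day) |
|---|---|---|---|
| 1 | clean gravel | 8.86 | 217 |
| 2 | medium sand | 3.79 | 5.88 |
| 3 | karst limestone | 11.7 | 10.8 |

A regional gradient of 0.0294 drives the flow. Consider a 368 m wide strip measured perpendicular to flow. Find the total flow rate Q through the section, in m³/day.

22400

Flow is parallel to layering, so each bed carries its own Darcy discharge and the transmissivities add.
Σ(K_i·b_i) = 217×8.86 + 5.88×3.79 + 10.8×11.7 = 2071 m²/day.
Hydraulic gradient i = 0.0294.
Q = Σ(K_i·b_i) · W · i = 2071 × 368 × 0.02940 = 22409 m³/day.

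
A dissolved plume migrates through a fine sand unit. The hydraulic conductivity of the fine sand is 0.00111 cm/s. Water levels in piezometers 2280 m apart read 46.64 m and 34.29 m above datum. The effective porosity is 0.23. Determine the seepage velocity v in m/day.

Convert K: 0.00111 cm/s × 864 = 0.9590 m/day.
Hydraulic gradient i = (46.64 − 34.29) / 2280 = 12.35 / 2280 = 0.005417.
Darcy flux q = K · i = 0.9590 × 0.005417 = 0.005195 m/day.
Seepage velocity v = q / n_e = 0.005195 / 0.23 = 0.02259 m/day.

0.0226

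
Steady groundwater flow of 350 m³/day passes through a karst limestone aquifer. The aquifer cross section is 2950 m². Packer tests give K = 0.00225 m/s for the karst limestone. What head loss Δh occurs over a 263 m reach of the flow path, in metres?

Convert K: 0.00225 m/s × 86400 = 194.4 m/day.
From Q = K·A·i, i = Q / (K·A) = 350 / (194.4 × 2950) = 0.0006103.
Head loss Δh = i · L = 0.0006103 × 263 = 0.1605 m.

0.161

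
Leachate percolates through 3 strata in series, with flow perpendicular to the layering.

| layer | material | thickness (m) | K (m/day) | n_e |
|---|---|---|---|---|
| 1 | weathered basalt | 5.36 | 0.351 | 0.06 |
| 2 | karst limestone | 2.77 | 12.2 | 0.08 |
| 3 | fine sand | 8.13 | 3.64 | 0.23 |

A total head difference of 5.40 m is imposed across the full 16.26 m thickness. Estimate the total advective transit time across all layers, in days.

With flow normal to the layers, continuity requires the same specific discharge q through every layer.
Σ(b_i/K_i) = 5.36/0.351 + 2.77/12.2 + 8.13/3.64 = 17.73 d.
q = Δh / Σ(b_i/K_i) = 5.40 / 17.73 = 0.3045 m/day.
In each layer the seepage velocity is v_i = q/n_i, so the layer transit time is t_i = b_i·n_i / q:
  layer 1 (weathered basalt): t_1 = 5.36 × 0.06 / 0.3045 = 1.056 d
  layer 2 (karst limestone): t_2 = 2.77 × 0.08 / 0.3045 = 0.7276 d
  layer 3 (fine sand): t_3 = 8.13 × 0.23 / 0.3045 = 6.140 d
Total t = Σ t_i = 7.924 days.

7.92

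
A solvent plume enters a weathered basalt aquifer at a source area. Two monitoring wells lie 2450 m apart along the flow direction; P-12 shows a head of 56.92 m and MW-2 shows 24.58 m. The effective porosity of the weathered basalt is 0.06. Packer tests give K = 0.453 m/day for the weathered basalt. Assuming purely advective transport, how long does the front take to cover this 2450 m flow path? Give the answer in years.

67.3

Hydraulic gradient i = (56.92 − 24.58) / 2450 = 32.34 / 2450 = 0.01320.
Darcy flux q = K · i = 0.4530 × 0.01320 = 0.005980 m/day.
Seepage velocity v = q / n_e = 0.005980 / 0.06 = 0.09966 m/day.
Travel time t = L / v = 2450 / 0.09966 = 24584 days = 67.31 years.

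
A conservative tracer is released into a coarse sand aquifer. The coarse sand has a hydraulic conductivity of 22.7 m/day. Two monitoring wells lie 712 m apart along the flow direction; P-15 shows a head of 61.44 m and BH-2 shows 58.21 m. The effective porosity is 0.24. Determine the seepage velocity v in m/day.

Hydraulic gradient i = (61.44 − 58.21) / 712 = 3.23 / 712 = 0.004537.
Darcy flux q = K · i = 22.70 × 0.004537 = 0.1030 m/day.
Seepage velocity v = q / n_e = 0.1030 / 0.24 = 0.4291 m/day.

0.429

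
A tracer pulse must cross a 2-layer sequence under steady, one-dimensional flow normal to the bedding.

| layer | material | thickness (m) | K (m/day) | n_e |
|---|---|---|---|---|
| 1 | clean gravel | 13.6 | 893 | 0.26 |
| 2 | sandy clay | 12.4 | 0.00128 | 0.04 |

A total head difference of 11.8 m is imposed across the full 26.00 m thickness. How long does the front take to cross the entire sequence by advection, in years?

With flow normal to the layers, continuity requires the same specific discharge q through every layer.
Σ(b_i/K_i) = 13.6/893 + 12.4/0.00128 = 9688 d.
q = Δh / Σ(b_i/K_i) = 11.8 / 9688 = 0.001218 m/day.
In each layer the seepage velocity is v_i = q/n_i, so the layer transit time is t_i = b_i·n_i / q:
  layer 1 (clean gravel): t_1 = 13.6 × 0.26 / 0.001218 = 2903 d
  layer 2 (sandy clay): t_2 = 12.4 × 0.04 / 0.001218 = 407.2 d
Total t = Σ t_i = 3310 days = 9.063 years.

9.06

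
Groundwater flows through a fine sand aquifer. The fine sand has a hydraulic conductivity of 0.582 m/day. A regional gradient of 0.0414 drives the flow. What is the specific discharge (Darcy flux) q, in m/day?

0.0241

Hydraulic gradient i = 0.0414.
Specific discharge q = K · i = 0.5820 × 0.04140 = 0.02409 m/day.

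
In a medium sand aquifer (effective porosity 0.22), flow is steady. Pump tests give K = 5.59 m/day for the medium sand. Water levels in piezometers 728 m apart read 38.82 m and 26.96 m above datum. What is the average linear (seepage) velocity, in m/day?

Hydraulic gradient i = (38.82 − 26.96) / 728 = 11.86 / 728 = 0.01629.
Darcy flux q = K · i = 5.590 × 0.01629 = 0.09107 m/day.
Seepage velocity v = q / n_e = 0.09107 / 0.22 = 0.4139 m/day.

0.414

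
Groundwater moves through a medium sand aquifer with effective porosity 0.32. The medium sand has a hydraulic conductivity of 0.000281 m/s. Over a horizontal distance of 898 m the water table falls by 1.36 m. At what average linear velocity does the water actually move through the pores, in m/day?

Convert K: 0.000281 m/s × 86400 = 24.28 m/day.
Hydraulic gradient i = Δh / L = 1.36 / 898 = 0.001514.
Darcy flux q = K · i = 24.28 × 0.001514 = 0.03677 m/day.
Seepage velocity v = q / n_e = 0.03677 / 0.32 = 0.1149 m/day.

0.115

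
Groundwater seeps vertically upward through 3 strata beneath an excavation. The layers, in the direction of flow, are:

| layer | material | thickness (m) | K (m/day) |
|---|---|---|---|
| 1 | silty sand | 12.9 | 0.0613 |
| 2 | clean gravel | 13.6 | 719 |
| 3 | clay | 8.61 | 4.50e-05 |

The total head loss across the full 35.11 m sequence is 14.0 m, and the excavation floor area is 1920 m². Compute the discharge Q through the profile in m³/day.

Flow is perpendicular to layering, so the layers act in series and the equivalent K is the thickness-weighted harmonic mean.
Total thickness L = 12.9 + 13.6 + 8.61 = 35.11 m.
Σ(b_i/K_i) = 12.9/0.0613 + 13.6/719 + 8.61/4.50e-05 = 1.915e+05 d.
K_eq = L / Σ(b_i/K_i) = 35.11 / 1.915e+05 = 0.0001833 m/day.
Q = K_eq · A · (Δh/L) = 0.0001833 × 1920 × (14.0/35.11) = 0.1403 m³/day.

0.140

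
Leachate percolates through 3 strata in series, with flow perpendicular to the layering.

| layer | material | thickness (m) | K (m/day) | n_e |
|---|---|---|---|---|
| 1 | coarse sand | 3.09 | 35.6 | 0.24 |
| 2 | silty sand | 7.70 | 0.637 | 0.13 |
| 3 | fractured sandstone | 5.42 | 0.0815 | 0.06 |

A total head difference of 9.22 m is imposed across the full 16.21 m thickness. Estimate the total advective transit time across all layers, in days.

17.6

With flow normal to the layers, continuity requires the same specific discharge q through every layer.
Σ(b_i/K_i) = 3.09/35.6 + 7.70/0.637 + 5.42/0.0815 = 78.68 d.
q = Δh / Σ(b_i/K_i) = 9.22 / 78.68 = 0.1172 m/day.
In each layer the seepage velocity is v_i = q/n_i, so the layer transit time is t_i = b_i·n_i / q:
  layer 1 (coarse sand): t_1 = 3.09 × 0.24 / 0.1172 = 6.328 d
  layer 2 (silty sand): t_2 = 7.70 × 0.13 / 0.1172 = 8.542 d
  layer 3 (fractured sandstone): t_3 = 5.42 × 0.06 / 0.1172 = 2.775 d
Total t = Σ t_i = 17.65 days.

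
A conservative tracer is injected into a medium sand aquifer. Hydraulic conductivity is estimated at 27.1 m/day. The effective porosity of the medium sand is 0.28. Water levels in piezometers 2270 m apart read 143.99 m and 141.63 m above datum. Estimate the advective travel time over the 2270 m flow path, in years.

Hydraulic gradient i = (143.99 − 141.63) / 2270 = 2.36 / 2270 = 0.001040.
Darcy flux q = K · i = 27.10 × 0.001040 = 0.02817 m/day.
Seepage velocity v = q / n_e = 0.02817 / 0.28 = 0.1006 m/day.
Travel time t = L / v = 2270 / 0.1006 = 22559 days = 61.76 years.

61.8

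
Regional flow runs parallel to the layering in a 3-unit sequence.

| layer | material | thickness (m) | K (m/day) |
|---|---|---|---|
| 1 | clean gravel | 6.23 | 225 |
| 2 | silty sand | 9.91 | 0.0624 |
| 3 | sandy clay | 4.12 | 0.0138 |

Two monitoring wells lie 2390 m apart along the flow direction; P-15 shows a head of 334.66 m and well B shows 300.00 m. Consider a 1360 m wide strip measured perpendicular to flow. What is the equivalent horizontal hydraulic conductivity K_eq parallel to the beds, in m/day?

69.2

Flow is parallel to layering, so each bed carries its own Darcy discharge and the transmissivities add.
Σ(K_i·b_i) = 225×6.23 + 0.0624×9.91 + 0.0138×4.12 = 1402 m²/day.
Total thickness b = 20.26 m, so K_eq = Σ(K_i·b_i)/b = 69.22 m/day.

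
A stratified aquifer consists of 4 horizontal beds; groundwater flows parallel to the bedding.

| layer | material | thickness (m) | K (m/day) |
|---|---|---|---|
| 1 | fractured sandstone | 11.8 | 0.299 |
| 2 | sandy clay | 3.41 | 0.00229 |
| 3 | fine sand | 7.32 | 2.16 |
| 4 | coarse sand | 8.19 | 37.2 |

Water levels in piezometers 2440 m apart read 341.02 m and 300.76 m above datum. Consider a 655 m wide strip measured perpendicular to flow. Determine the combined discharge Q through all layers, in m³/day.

Flow is parallel to layering, so each bed carries its own Darcy discharge and the transmissivities add.
Σ(K_i·b_i) = 0.299×11.8 + 0.00229×3.41 + 2.16×7.32 + 37.2×8.19 = 324.0 m²/day.
Hydraulic gradient i = (341.02 − 300.76) / 2440 = 40.26 / 2440 = 0.01650.
Q = Σ(K_i·b_i) · W · i = 324.0 × 655 × 0.01650 = 3502 m³/day.

3500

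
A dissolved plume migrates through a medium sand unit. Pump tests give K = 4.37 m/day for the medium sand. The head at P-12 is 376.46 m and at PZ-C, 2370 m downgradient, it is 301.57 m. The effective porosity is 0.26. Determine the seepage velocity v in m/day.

Hydraulic gradient i = (376.46 − 301.57) / 2370 = 74.89 / 2370 = 0.03160.
Darcy flux q = K · i = 4.370 × 0.03160 = 0.1381 m/day.
Seepage velocity v = q / n_e = 0.1381 / 0.26 = 0.5311 m/day.

0.531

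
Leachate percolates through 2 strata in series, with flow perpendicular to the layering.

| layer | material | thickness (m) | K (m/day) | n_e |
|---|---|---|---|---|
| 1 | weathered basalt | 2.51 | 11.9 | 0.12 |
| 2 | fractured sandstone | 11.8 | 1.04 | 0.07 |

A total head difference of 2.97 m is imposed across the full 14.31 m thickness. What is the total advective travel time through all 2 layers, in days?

With flow normal to the layers, continuity requires the same specific discharge q through every layer.
Σ(b_i/K_i) = 2.51/11.9 + 11.8/1.04 = 11.56 d.
q = Δh / Σ(b_i/K_i) = 2.97 / 11.56 = 0.2570 m/day.
In each layer the seepage velocity is v_i = q/n_i, so the layer transit time is t_i = b_i·n_i / q:
  layer 1 (weathered basalt): t_1 = 2.51 × 0.12 / 0.2570 = 1.172 d
  layer 2 (fractured sandstone): t_2 = 11.8 × 0.07 / 0.2570 = 3.214 d
Total t = Σ t_i = 4.386 days.

4.39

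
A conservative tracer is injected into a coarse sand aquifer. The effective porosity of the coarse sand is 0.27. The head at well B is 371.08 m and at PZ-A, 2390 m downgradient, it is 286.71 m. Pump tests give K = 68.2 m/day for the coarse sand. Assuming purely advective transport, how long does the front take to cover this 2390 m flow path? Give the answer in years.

Hydraulic gradient i = (371.08 − 286.71) / 2390 = 84.37 / 2390 = 0.03530.
Darcy flux q = K · i = 68.20 × 0.03530 = 2.408 m/day.
Seepage velocity v = q / n_e = 2.408 / 0.27 = 8.917 m/day.
Travel time t = L / v = 2390 / 8.917 = 268.0 days = 0.7338 years.

0.734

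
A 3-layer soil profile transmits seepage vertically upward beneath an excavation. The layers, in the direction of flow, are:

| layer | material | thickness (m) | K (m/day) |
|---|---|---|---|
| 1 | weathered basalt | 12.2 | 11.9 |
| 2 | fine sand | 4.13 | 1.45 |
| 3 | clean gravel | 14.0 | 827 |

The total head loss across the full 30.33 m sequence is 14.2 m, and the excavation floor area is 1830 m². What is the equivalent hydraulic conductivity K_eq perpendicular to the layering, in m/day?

Flow is perpendicular to layering, so the layers act in series and the equivalent K is the thickness-weighted harmonic mean.
Total thickness L = 12.2 + 4.13 + 14.0 = 30.33 m.
Σ(b_i/K_i) = 12.2/11.9 + 4.13/1.45 + 14.0/827 = 3.890 d.
K_eq = L / Σ(b_i/K_i) = 30.33 / 3.890 = 7.796 m/day.

7.80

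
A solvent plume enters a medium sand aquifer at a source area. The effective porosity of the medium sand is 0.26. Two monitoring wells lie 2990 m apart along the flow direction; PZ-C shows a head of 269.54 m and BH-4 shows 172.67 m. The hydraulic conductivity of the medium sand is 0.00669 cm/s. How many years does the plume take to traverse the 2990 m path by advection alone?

Convert K: 0.00669 cm/s × 864 = 5.780 m/day.
Hydraulic gradient i = (269.54 − 172.67) / 2990 = 96.87 / 2990 = 0.03240.
Darcy flux q = K · i = 5.780 × 0.03240 = 0.1873 m/day.
Seepage velocity v = q / n_e = 0.1873 / 0.26 = 0.7203 m/day.
Travel time t = L / v = 2990 / 0.7203 = 4151 days = 11.37 years.

11.4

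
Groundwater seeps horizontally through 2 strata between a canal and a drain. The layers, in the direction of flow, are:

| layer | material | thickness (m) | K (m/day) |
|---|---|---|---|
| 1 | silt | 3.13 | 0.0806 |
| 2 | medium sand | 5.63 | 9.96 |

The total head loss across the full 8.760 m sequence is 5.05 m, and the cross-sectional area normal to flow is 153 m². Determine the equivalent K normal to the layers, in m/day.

Flow is perpendicular to layering, so the layers act in series and the equivalent K is the thickness-weighted harmonic mean.
Total thickness L = 3.13 + 5.63 = 8.760 m.
Σ(b_i/K_i) = 3.13/0.0806 + 5.63/9.96 = 39.40 d.
K_eq = L / Σ(b_i/K_i) = 8.760 / 39.40 = 0.2223 m/day.

0.222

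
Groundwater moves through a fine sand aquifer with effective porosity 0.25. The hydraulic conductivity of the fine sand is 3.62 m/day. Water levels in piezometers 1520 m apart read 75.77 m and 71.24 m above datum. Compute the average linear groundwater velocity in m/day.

Hydraulic gradient i = (75.77 − 71.24) / 1520 = 4.53 / 1520 = 0.002980.
Darcy flux q = K · i = 3.620 × 0.002980 = 0.01079 m/day.
Seepage velocity v = q / n_e = 0.01079 / 0.25 = 0.04315 m/day.

0.0432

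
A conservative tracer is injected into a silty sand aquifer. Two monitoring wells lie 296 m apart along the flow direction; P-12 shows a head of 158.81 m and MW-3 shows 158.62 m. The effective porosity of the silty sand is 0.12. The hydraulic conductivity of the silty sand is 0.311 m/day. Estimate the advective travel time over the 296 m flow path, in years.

Hydraulic gradient i = (158.81 − 158.62) / 296 = 0.19 / 296 = 0.0006419.
Darcy flux q = K · i = 0.3110 × 0.0006419 = 0.0001996 m/day.
Seepage velocity v = q / n_e = 0.0001996 / 0.12 = 0.001664 m/day.
Travel time t = L / v = 296 / 0.001664 = 1.779e+05 days = 487.1 years.

487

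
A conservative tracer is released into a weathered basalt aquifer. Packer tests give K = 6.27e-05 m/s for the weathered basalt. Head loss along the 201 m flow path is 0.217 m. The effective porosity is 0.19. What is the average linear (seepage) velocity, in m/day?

Convert K: 6.27e-05 m/s × 86400 = 5.417 m/day.
Hydraulic gradient i = Δh / L = 0.217 / 201 = 0.001080.
Darcy flux q = K · i = 5.417 × 0.001080 = 0.005849 m/day.
Seepage velocity v = q / n_e = 0.005849 / 0.19 = 0.03078 m/day.

0.0308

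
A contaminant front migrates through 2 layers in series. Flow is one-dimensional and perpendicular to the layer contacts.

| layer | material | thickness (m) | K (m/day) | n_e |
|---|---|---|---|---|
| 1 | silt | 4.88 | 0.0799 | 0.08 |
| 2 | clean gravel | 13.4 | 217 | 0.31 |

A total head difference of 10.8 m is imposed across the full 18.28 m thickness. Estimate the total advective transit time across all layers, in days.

With flow normal to the layers, continuity requires the same specific discharge q through every layer.
Σ(b_i/K_i) = 4.88/0.0799 + 13.4/217 = 61.14 d.
q = Δh / Σ(b_i/K_i) = 10.8 / 61.14 = 0.1766 m/day.
In each layer the seepage velocity is v_i = q/n_i, so the layer transit time is t_i = b_i·n_i / q:
  layer 1 (silt): t_1 = 4.88 × 0.08 / 0.1766 = 2.210 d
  layer 2 (clean gravel): t_2 = 13.4 × 0.31 / 0.1766 = 23.52 d
Total t = Σ t_i = 25.73 days.

25.7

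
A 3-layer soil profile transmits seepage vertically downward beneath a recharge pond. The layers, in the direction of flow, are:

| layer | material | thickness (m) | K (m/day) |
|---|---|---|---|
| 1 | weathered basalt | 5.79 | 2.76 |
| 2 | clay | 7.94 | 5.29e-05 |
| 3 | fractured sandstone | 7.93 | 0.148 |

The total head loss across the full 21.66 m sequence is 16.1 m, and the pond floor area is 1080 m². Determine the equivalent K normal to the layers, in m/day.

0.000144

Flow is perpendicular to layering, so the layers act in series and the equivalent K is the thickness-weighted harmonic mean.
Total thickness L = 5.79 + 7.94 + 7.93 = 21.66 m.
Σ(b_i/K_i) = 5.79/2.76 + 7.94/5.29e-05 + 7.93/0.148 = 1.502e+05 d.
K_eq = L / Σ(b_i/K_i) = 21.66 / 1.502e+05 = 0.0001443 m/day.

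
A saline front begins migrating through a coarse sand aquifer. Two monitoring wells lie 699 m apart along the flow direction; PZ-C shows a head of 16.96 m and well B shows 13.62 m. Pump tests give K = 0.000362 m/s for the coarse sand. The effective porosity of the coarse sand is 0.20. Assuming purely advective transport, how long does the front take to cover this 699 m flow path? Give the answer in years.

2.56

Convert K: 0.000362 m/s × 86400 = 31.28 m/day.
Hydraulic gradient i = (16.96 − 13.62) / 699 = 3.34 / 699 = 0.004778.
Darcy flux q = K · i = 31.28 × 0.004778 = 0.1494 m/day.
Seepage velocity v = q / n_e = 0.1494 / 0.20 = 0.7472 m/day.
Travel time t = L / v = 699 / 0.7472 = 935.4 days = 2.561 years.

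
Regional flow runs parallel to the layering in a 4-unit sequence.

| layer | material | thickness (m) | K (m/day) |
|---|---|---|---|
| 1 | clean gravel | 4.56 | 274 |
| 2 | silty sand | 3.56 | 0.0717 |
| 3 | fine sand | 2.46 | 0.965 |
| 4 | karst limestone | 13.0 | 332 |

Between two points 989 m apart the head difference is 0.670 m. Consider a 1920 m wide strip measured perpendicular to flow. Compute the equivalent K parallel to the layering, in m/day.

Flow is parallel to layering, so each bed carries its own Darcy discharge and the transmissivities add.
Σ(K_i·b_i) = 274×4.56 + 0.0717×3.56 + 0.965×2.46 + 332×13.0 = 5568 m²/day.
Total thickness b = 23.58 m, so K_eq = Σ(K_i·b_i)/b = 236.1 m/day.

236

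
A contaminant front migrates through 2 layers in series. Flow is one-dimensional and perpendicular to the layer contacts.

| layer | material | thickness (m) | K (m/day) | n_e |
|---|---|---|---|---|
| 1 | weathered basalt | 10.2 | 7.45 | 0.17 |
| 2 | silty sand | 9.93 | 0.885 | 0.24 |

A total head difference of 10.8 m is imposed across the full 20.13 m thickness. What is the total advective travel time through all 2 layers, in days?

With flow normal to the layers, continuity requires the same specific discharge q through every layer.
Σ(b_i/K_i) = 10.2/7.45 + 9.93/0.885 = 12.59 d.
q = Δh / Σ(b_i/K_i) = 10.8 / 12.59 = 0.8579 m/day.
In each layer the seepage velocity is v_i = q/n_i, so the layer transit time is t_i = b_i·n_i / q:
  layer 1 (weathered basalt): t_1 = 10.2 × 0.17 / 0.8579 = 2.021 d
  layer 2 (silty sand): t_2 = 9.93 × 0.24 / 0.8579 = 2.778 d
Total t = Σ t_i = 4.799 days.

4.80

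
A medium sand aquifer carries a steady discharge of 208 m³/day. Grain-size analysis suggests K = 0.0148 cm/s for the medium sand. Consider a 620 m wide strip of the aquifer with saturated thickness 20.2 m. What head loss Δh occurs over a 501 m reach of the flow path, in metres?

Convert K: 0.0148 cm/s × 864 = 12.79 m/day.
Cross-sectional area A = 620 × 20.2 = 12524 m².
From Q = K·A·i, i = Q / (K·A) = 208 / (12.79 × 12524) = 0.001299.
Head loss Δh = i · L = 0.001299 × 501 = 0.6507 m.

0.651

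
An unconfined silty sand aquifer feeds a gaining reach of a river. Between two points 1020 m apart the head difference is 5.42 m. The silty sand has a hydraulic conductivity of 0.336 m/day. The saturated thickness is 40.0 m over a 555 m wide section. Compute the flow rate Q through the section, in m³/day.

Cross-sectional area A = 555 × 40.0 = 22200 m².
Hydraulic gradient i = Δh / L = 5.42 / 1020 = 0.005314.
Darcy's law: Q = K · A · i = 0.3360 × 22200 × 0.005314 = 39.64 m³/day.

39.6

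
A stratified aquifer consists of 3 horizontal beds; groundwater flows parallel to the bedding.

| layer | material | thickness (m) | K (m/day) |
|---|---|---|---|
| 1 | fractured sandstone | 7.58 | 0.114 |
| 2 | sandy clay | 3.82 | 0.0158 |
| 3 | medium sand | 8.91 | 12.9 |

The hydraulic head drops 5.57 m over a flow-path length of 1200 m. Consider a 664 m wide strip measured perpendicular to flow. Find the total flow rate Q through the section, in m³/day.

Flow is parallel to layering, so each bed carries its own Darcy discharge and the transmissivities add.
Σ(K_i·b_i) = 0.114×7.58 + 0.0158×3.82 + 12.9×8.91 = 115.9 m²/day.
Hydraulic gradient i = Δh / L = 5.57 / 1200 = 0.004642.
Q = Σ(K_i·b_i) · W · i = 115.9 × 664 × 0.004642 = 357.1 m³/day.

357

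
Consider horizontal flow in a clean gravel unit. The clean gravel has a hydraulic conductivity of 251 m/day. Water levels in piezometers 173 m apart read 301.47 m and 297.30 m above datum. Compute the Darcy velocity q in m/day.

6.05

Hydraulic gradient i = (301.47 − 297.30) / 173 = 4.17 / 173 = 0.02410.
Specific discharge q = K · i = 251.0 × 0.02410 = 6.050 m/day.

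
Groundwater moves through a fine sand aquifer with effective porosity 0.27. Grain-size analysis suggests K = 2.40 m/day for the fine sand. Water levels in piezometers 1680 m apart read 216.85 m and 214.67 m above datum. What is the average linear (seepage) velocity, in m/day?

Hydraulic gradient i = (216.85 − 214.67) / 1680 = 2.18 / 1680 = 0.001298.
Darcy flux q = K · i = 2.400 × 0.001298 = 0.003114 m/day.
Seepage velocity v = q / n_e = 0.003114 / 0.27 = 0.01153 m/day.

0.0115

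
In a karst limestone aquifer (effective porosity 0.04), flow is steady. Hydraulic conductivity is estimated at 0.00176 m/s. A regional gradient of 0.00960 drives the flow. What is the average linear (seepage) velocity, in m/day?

Convert K: 0.00176 m/s × 86400 = 152.1 m/day.
Hydraulic gradient i = 0.00960.
Darcy flux q = K · i = 152.1 × 0.009600 = 1.460 m/day.
Seepage velocity v = q / n_e = 1.460 / 0.04 = 36.50 m/day.

36.5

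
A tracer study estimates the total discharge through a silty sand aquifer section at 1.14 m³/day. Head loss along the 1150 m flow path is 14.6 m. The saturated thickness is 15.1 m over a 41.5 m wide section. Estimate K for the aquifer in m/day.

0.143

Cross-sectional area A = 41.5 × 15.1 = 626.6 m².
Hydraulic gradient i = Δh / L = 14.6 / 1150 = 0.01270.
From Q = K·A·i, K = Q / (A·i) = 1.14 / (626.6 × 0.01270) = 0.1433 m/day.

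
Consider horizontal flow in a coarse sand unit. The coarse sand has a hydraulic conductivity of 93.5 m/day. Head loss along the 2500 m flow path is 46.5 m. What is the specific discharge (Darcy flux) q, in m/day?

1.74

Hydraulic gradient i = Δh / L = 46.5 / 2500 = 0.01860.
Specific discharge q = K · i = 93.50 × 0.01860 = 1.739 m/day.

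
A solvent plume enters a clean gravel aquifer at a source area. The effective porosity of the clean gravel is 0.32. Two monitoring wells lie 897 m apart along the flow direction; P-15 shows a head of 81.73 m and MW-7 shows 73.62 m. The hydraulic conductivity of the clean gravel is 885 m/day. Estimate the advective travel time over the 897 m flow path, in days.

Hydraulic gradient i = (81.73 − 73.62) / 897 = 8.11 / 897 = 0.009041.
Darcy flux q = K · i = 885.0 × 0.009041 = 8.002 m/day.
Seepage velocity v = q / n_e = 8.002 / 0.32 = 25.00 m/day.
Travel time t = L / v = 897 / 25.00 = 35.87 days.

35.9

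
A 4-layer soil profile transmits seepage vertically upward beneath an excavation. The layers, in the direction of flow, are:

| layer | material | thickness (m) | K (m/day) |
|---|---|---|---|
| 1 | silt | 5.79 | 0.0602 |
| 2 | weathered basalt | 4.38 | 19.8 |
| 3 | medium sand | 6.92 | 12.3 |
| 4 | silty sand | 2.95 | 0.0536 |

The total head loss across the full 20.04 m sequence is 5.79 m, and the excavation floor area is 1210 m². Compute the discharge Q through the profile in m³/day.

Flow is perpendicular to layering, so the layers act in series and the equivalent K is the thickness-weighted harmonic mean.
Total thickness L = 5.79 + 4.38 + 6.92 + 2.95 = 20.04 m.
Σ(b_i/K_i) = 5.79/0.0602 + 4.38/19.8 + 6.92/12.3 + 2.95/0.0536 = 152.0 d.
K_eq = L / Σ(b_i/K_i) = 20.04 / 152.0 = 0.1318 m/day.
Q = K_eq · A · (Δh/L) = 0.1318 × 1210 × (5.79/20.04) = 46.09 m³/day.

46.1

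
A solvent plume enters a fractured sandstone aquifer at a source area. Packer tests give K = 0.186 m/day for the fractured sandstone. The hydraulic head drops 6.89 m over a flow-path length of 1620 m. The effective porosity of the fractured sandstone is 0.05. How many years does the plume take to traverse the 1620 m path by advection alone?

Hydraulic gradient i = Δh / L = 6.89 / 1620 = 0.004253.
Darcy flux q = K · i = 0.1860 × 0.004253 = 0.0007911 m/day.
Seepage velocity v = q / n_e = 0.0007911 / 0.05 = 0.01582 m/day.
Travel time t = L / v = 1620 / 0.01582 = 1.024e+05 days = 280.3 years.

280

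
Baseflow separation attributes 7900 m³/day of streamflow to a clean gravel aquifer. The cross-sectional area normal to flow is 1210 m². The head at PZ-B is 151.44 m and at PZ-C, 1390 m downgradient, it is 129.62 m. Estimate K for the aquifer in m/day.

416

Hydraulic gradient i = (151.44 − 129.62) / 1390 = 21.82 / 1390 = 0.01570.
From Q = K·A·i, K = Q / (A·i) = 7900 / (1210 × 0.01570) = 415.9 m/day.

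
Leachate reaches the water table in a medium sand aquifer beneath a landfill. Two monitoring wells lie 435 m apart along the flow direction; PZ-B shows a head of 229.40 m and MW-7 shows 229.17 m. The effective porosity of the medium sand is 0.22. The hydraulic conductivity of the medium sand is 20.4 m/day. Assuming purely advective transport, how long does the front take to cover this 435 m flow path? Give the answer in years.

Hydraulic gradient i = (229.40 − 229.17) / 435 = 0.23 / 435 = 0.0005287.
Darcy flux q = K · i = 20.40 × 0.0005287 = 0.01079 m/day.
Seepage velocity v = q / n_e = 0.01079 / 0.22 = 0.04903 m/day.
Travel time t = L / v = 435 / 0.04903 = 8872 days = 24.29 years.

24.3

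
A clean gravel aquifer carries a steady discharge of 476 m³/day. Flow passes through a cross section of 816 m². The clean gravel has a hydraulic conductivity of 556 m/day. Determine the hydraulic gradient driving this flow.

0.00105

From Q = K·A·i, i = Q / (K·A) = 476 / (556.0 × 816.0) = 0.001049.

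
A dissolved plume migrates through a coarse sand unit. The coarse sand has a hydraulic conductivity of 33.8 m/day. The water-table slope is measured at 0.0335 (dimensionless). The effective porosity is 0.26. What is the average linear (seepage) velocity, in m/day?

4.35

Hydraulic gradient i = 0.0335.
Darcy flux q = K · i = 33.80 × 0.03350 = 1.132 m/day.
Seepage velocity v = q / n_e = 1.132 / 0.26 = 4.355 m/day.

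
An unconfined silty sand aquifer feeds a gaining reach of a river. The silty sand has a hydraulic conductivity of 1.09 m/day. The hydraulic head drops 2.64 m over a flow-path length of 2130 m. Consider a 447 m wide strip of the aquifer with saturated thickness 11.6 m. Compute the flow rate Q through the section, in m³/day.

Cross-sectional area A = 447 × 11.6 = 5185 m².
Hydraulic gradient i = Δh / L = 2.64 / 2130 = 0.001239.
Darcy's law: Q = K · A · i = 1.090 × 5185 × 0.001239 = 7.005 m³/day.

7.01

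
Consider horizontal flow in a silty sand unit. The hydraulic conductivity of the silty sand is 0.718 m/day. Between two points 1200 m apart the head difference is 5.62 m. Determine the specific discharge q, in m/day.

0.00336

Hydraulic gradient i = Δh / L = 5.62 / 1200 = 0.004683.
Specific discharge q = K · i = 0.7180 × 0.004683 = 0.003363 m/day.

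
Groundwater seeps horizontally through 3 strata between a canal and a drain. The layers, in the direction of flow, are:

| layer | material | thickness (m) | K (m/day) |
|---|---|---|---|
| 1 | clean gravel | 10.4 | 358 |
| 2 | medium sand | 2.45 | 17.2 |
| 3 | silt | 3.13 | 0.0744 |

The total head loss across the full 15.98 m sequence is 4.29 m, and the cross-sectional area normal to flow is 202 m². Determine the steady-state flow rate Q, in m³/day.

Flow is perpendicular to layering, so the layers act in series and the equivalent K is the thickness-weighted harmonic mean.
Total thickness L = 10.4 + 2.45 + 3.13 = 15.98 m.
Σ(b_i/K_i) = 10.4/358 + 2.45/17.2 + 3.13/0.0744 = 42.24 d.
K_eq = L / Σ(b_i/K_i) = 15.98 / 42.24 = 0.3783 m/day.
Q = K_eq · A · (Δh/L) = 0.3783 × 202 × (4.29/15.98) = 20.51 m³/day.

20.5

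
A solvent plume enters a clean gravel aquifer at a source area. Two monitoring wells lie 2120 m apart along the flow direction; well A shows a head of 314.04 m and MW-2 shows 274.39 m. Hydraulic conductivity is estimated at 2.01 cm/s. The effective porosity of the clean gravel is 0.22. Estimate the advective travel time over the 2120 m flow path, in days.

Convert K: 2.01 cm/s × 864 = 1737 m/day.
Hydraulic gradient i = (314.04 − 274.39) / 2120 = 39.65 / 2120 = 0.01870.
Darcy flux q = K · i = 1737 × 0.01870 = 32.48 m/day.
Seepage velocity v = q / n_e = 32.48 / 0.22 = 147.6 m/day.
Travel time t = L / v = 2120 / 147.6 = 14.36 days.

14.4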